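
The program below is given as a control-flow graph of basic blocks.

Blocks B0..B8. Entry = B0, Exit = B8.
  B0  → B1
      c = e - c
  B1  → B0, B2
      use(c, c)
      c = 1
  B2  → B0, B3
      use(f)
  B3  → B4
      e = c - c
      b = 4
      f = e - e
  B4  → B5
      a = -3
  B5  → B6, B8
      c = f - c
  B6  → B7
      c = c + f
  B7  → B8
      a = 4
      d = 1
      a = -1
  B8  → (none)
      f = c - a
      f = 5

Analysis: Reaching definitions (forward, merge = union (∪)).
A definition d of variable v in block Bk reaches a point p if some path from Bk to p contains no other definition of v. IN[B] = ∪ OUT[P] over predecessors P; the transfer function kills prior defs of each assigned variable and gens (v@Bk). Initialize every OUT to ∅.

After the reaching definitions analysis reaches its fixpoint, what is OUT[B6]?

Answer: {a@B4, b@B3, c@B6, e@B3, f@B3}

Trace:
Fixpoint table:
  B0:  IN={c@B1}  OUT={c@B0}
  B1:  IN={c@B0}  OUT={c@B1}
  B2:  IN={c@B1}  OUT={c@B1}
  B3:  IN={c@B1}  OUT={b@B3, c@B1, e@B3, f@B3}
  B4:  IN={b@B3, c@B1, e@B3, f@B3}  OUT={a@B4, b@B3, c@B1, e@B3, f@B3}
  B5:  IN={a@B4, b@B3, c@B1, e@B3, f@B3}  OUT={a@B4, b@B3, c@B5, e@B3, f@B3}
  B6:  IN={a@B4, b@B3, c@B5, e@B3, f@B3}  OUT={a@B4, b@B3, c@B6, e@B3, f@B3}
  B7:  IN={a@B4, b@B3, c@B6, e@B3, f@B3}  OUT={a@B7, b@B3, c@B6, d@B7, e@B3, f@B3}
  B8:  IN={a@B4, a@B7, b@B3, c@B5, c@B6, d@B7, e@B3, f@B3}  OUT={a@B4, a@B7, b@B3, c@B5, c@B6, d@B7, e@B3, f@B8}

Merge at B6: IN[B6] = OUT[B5] = {a@B4, b@B3, c@B5, e@B3, f@B3}
Applying B6's transfer function to that IN value gives OUT[B6] (row B6 above).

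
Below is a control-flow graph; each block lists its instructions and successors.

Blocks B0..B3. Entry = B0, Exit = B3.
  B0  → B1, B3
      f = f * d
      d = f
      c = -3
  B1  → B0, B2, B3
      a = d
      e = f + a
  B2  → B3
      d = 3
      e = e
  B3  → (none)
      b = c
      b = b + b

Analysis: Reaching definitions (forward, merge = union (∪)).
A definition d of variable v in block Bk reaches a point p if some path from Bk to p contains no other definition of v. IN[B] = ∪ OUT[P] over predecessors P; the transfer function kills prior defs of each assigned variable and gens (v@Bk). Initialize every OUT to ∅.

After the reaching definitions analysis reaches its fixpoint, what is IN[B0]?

Answer: {a@B1, c@B0, d@B0, e@B1, f@B0}

Derivation:
Fixpoint table:
  B0:  IN={a@B1, c@B0, d@B0, e@B1, f@B0}  OUT={a@B1, c@B0, d@B0, e@B1, f@B0}
  B1:  IN={a@B1, c@B0, d@B0, e@B1, f@B0}  OUT={a@B1, c@B0, d@B0, e@B1, f@B0}
  B2:  IN={a@B1, c@B0, d@B0, e@B1, f@B0}  OUT={a@B1, c@B0, d@B2, e@B2, f@B0}
  B3:  IN={a@B1, c@B0, d@B0, d@B2, e@B1, e@B2, f@B0}  OUT={a@B1, b@B3, c@B0, d@B0, d@B2, e@B1, e@B2, f@B0}

Merge at B0 (entry node, so the boundary value {} is joined with the incoming edge(s)): IN[B0] = {} ⊔ OUT[B1] = {a@B1, c@B0, d@B0, e@B1, f@B0}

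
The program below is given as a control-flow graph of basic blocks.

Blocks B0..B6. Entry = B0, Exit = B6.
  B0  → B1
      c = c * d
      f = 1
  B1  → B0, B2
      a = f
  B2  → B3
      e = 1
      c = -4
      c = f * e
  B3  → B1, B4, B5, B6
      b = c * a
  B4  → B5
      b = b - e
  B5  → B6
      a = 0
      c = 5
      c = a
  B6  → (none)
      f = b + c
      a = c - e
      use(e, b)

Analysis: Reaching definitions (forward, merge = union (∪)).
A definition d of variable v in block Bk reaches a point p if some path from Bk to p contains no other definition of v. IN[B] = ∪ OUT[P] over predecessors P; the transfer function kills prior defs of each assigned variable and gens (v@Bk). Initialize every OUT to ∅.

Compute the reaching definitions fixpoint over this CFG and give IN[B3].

Fixpoint table:
  B0: | IN={a@B1, b@B3, c@B0, c@B2, e@B2, f@B0} | OUT={a@B1, b@B3, c@B0, e@B2, f@B0}
  B1: | IN={a@B1, b@B3, c@B0, c@B2, e@B2, f@B0} | OUT={a@B1, b@B3, c@B0, c@B2, e@B2, f@B0}
  B2: | IN={a@B1, b@B3, c@B0, c@B2, e@B2, f@B0} | OUT={a@B1, b@B3, c@B2, e@B2, f@B0}
  B3: | IN={a@B1, b@B3, c@B2, e@B2, f@B0} | OUT={a@B1, b@B3, c@B2, e@B2, f@B0}
  B4: | IN={a@B1, b@B3, c@B2, e@B2, f@B0} | OUT={a@B1, b@B4, c@B2, e@B2, f@B0}
  B5: | IN={a@B1, b@B3, b@B4, c@B2, e@B2, f@B0} | OUT={a@B5, b@B3, b@B4, c@B5, e@B2, f@B0}
  B6: | IN={a@B1, a@B5, b@B3, b@B4, c@B2, c@B5, e@B2, f@B0} | OUT={a@B6, b@B3, b@B4, c@B2, c@B5, e@B2, f@B6}

Merge at B3: IN[B3] = OUT[B2] = {a@B1, b@B3, c@B2, e@B2, f@B0}

Answer: {a@B1, b@B3, c@B2, e@B2, f@B0}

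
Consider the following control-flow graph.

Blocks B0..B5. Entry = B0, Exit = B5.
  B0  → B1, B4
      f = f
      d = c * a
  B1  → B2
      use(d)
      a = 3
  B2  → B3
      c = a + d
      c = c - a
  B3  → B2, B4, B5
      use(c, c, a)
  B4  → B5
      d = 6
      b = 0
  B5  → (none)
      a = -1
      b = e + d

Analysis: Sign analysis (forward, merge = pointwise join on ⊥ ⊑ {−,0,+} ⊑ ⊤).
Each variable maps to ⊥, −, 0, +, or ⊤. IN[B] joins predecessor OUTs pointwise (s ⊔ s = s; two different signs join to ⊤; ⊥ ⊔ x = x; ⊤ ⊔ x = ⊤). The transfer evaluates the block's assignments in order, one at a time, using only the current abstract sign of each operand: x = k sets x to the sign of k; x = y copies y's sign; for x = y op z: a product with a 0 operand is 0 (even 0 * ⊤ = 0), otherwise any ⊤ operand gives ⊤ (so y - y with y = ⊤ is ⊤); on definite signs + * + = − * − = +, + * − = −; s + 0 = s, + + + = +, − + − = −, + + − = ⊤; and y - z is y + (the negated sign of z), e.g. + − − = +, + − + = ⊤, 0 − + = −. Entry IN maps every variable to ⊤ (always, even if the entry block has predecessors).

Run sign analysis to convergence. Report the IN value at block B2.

Per-block solution:
  B0: | IN=(all ⊤) | OUT=(all ⊤)
  B1: | IN=(all ⊤) | OUT={a:+; rest ⊤}
  B2: | IN={a:+; rest ⊤} | OUT={a:+; rest ⊤}
  B3: | IN={a:+; rest ⊤} | OUT={a:+; rest ⊤}
  B4: | IN=(all ⊤) | OUT={b:0, d:+; rest ⊤}
  B5: | IN=(all ⊤) | OUT={a:-; rest ⊤}

Merge at B2: IN[B2] = OUT[B1] ⊔ OUT[B3] = {a: +, b: ⊤, c: ⊤, d: ⊤, e: ⊤, f: ⊤}

Answer: {a: +, b: ⊤, c: ⊤, d: ⊤, e: ⊤, f: ⊤}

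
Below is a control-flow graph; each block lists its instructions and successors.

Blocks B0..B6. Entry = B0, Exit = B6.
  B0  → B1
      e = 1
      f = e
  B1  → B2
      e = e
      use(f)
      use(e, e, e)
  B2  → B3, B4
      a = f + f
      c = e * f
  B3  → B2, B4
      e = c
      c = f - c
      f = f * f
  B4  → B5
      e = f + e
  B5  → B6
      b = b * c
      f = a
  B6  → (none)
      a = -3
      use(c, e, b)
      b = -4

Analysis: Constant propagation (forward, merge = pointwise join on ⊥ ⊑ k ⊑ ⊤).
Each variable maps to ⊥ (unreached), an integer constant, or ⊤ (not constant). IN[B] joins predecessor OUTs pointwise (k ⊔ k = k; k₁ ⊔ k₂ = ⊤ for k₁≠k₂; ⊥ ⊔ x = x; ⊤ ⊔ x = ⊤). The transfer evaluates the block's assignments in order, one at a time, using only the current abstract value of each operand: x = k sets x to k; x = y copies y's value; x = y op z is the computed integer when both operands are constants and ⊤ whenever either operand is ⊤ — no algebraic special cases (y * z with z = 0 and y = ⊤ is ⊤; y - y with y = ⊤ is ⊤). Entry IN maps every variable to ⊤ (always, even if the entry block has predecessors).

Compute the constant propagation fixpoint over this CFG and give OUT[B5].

Answer: {a: 2, b: ⊤, c: ⊤, d: ⊤, e: 2, f: 2}

Working:
Per-block solution:
  B0:  IN=(all ⊤)  OUT={e:1, f:1; rest ⊤}
  B1:  IN={e:1, f:1; rest ⊤}  OUT={e:1, f:1; rest ⊤}
  B2:  IN={e:1, f:1; rest ⊤}  OUT={a:2, c:1, e:1, f:1; rest ⊤}
  B3:  IN={a:2, c:1, e:1, f:1; rest ⊤}  OUT={a:2, c:0, e:1, f:1; rest ⊤}
  B4:  IN={a:2, e:1, f:1; rest ⊤}  OUT={a:2, e:2, f:1; rest ⊤}
  B5:  IN={a:2, e:2, f:1; rest ⊤}  OUT={a:2, e:2, f:2; rest ⊤}
  B6:  IN={a:2, e:2, f:2; rest ⊤}  OUT={a:-3, b:-4, e:2, f:2; rest ⊤}

Merge at B5: IN[B5] = OUT[B4] = {a: 2, b: ⊤, c: ⊤, d: ⊤, e: 2, f: 1}
Applying B5's transfer function to that IN value gives OUT[B5] (row B5 above).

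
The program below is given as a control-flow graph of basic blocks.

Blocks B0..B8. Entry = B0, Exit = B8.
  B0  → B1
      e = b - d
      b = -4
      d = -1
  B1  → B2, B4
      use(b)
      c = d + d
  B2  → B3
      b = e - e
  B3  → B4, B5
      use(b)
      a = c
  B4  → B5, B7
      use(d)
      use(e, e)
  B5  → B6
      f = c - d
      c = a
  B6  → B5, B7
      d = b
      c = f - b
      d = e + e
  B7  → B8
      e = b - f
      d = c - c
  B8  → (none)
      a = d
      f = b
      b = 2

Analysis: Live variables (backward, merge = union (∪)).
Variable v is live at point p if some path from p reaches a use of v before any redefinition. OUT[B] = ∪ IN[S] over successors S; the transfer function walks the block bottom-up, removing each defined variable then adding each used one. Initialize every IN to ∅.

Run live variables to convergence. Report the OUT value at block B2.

Per-block solution:
  B0:  IN={a, b, d, f}  OUT={a, b, d, e, f}
  B1:  IN={a, b, d, e, f}  OUT={a, b, c, d, e, f}
  B2:  IN={c, d, e, f}  OUT={b, c, d, e, f}
  B3:  IN={b, c, d, e, f}  OUT={a, b, c, d, e, f}
  B4:  IN={a, b, c, d, e, f}  OUT={a, b, c, d, e, f}
  B5:  IN={a, b, c, d, e}  OUT={a, b, e, f}
  B6:  IN={a, b, e, f}  OUT={a, b, c, d, e, f}
  B7:  IN={b, c, f}  OUT={b, d}
  B8:  IN={b, d}  OUT={}

Merge at B2: OUT[B2] = IN[B3] = {b, c, d, e, f}

Answer: {b, c, d, e, f}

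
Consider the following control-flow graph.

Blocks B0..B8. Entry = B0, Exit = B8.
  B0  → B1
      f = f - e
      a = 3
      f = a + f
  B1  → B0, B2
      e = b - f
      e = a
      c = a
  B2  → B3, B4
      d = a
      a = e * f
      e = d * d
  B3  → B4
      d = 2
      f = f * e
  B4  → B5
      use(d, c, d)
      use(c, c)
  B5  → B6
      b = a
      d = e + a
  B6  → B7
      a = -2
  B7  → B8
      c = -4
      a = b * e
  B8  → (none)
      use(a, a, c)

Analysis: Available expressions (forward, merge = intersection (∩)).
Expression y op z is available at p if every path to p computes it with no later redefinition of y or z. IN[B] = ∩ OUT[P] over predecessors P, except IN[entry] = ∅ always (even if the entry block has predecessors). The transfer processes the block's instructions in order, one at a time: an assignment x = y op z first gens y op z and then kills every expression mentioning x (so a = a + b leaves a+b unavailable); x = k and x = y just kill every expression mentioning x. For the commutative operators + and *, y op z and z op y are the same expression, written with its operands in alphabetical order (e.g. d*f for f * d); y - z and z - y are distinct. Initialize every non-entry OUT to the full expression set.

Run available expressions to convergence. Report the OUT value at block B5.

Answer: {a+e}

Trace:
Fixpoint table:
  B0:   IN={}   OUT={}
  B1:   IN={}   OUT={b-f}
  B2:   IN={b-f}   OUT={b-f, d*d}
  B3:   IN={b-f, d*d}   OUT={}
  B4:   IN={}   OUT={}
  B5:   IN={}   OUT={a+e}
  B6:   IN={a+e}   OUT={}
  B7:   IN={}   OUT={b*e}
  B8:   IN={b*e}   OUT={b*e}

Merge at B5: IN[B5] = OUT[B4] = {}
Applying B5's transfer function to that IN value gives OUT[B5] (row B5 above).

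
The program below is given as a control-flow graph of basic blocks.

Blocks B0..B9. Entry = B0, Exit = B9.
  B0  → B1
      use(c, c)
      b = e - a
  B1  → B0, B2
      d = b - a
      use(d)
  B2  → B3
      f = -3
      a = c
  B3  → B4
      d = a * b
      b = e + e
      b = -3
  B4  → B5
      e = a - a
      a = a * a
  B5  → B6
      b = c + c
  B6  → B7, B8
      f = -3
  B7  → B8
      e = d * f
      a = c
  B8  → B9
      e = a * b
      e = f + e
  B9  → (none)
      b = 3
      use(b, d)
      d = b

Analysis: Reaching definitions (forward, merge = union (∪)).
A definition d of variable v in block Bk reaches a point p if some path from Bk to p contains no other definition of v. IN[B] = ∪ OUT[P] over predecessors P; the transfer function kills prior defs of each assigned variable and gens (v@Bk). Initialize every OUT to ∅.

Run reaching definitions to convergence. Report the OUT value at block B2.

Answer: {a@B2, b@B0, d@B1, f@B2}

Derivation:
Converged values:
  B0:   IN={b@B0, d@B1}   OUT={b@B0, d@B1}
  B1:   IN={b@B0, d@B1}   OUT={b@B0, d@B1}
  B2:   IN={b@B0, d@B1}   OUT={a@B2, b@B0, d@B1, f@B2}
  B3:   IN={a@B2, b@B0, d@B1, f@B2}   OUT={a@B2, b@B3, d@B3, f@B2}
  B4:   IN={a@B2, b@B3, d@B3, f@B2}   OUT={a@B4, b@B3, d@B3, e@B4, f@B2}
  B5:   IN={a@B4, b@B3, d@B3, e@B4, f@B2}   OUT={a@B4, b@B5, d@B3, e@B4, f@B2}
  B6:   IN={a@B4, b@B5, d@B3, e@B4, f@B2}   OUT={a@B4, b@B5, d@B3, e@B4, f@B6}
  B7:   IN={a@B4, b@B5, d@B3, e@B4, f@B6}   OUT={a@B7, b@B5, d@B3, e@B7, f@B6}
  B8:   IN={a@B4, a@B7, b@B5, d@B3, e@B4, e@B7, f@B6}   OUT={a@B4, a@B7, b@B5, d@B3, e@B8, f@B6}
  B9:   IN={a@B4, a@B7, b@B5, d@B3, e@B8, f@B6}   OUT={a@B4, a@B7, b@B9, d@B9, e@B8, f@B6}

Merge at B2: IN[B2] = OUT[B1] = {b@B0, d@B1}
Applying B2's transfer function to that IN value gives OUT[B2] (row B2 above).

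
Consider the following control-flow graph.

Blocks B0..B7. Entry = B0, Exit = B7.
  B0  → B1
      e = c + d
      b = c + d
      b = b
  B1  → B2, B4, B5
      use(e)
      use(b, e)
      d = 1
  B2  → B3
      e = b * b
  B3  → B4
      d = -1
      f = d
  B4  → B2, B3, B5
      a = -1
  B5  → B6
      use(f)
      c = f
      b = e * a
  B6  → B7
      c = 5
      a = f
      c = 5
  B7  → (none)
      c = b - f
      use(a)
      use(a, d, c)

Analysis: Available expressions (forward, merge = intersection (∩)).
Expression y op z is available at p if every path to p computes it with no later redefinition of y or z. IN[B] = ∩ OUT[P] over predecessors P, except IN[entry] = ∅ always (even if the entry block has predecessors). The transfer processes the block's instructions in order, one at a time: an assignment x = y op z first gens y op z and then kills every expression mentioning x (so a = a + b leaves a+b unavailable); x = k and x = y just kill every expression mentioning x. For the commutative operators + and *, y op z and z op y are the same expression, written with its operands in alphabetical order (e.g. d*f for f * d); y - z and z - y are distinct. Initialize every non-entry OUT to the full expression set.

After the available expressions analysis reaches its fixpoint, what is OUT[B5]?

Fixpoint table:
  B0:  IN={}  OUT={c+d}
  B1:  IN={c+d}  OUT={}
  B2:  IN={}  OUT={b*b}
  B3:  IN={}  OUT={}
  B4:  IN={}  OUT={}
  B5:  IN={}  OUT={a*e}
  B6:  IN={a*e}  OUT={}
  B7:  IN={}  OUT={b-f}

Merge at B5: IN[B5] = OUT[B1] ∩ OUT[B4] = {}
Applying B5's transfer function to that IN value gives OUT[B5] (row B5 above).

Answer: {a*e}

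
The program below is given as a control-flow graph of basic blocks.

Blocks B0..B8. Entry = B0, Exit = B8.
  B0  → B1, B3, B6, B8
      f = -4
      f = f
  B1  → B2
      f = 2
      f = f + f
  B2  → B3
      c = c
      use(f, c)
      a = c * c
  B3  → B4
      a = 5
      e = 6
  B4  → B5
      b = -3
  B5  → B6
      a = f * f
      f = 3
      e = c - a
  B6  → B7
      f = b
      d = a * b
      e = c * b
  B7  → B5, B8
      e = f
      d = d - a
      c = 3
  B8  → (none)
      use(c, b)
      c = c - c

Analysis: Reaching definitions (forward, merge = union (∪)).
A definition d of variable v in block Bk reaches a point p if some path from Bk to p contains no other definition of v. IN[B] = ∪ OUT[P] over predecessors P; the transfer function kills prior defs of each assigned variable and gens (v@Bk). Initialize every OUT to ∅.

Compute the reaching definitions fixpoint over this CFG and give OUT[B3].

Answer: {a@B3, c@B2, e@B3, f@B0, f@B1}

Derivation:
Converged values:
  B0:  IN={}  OUT={f@B0}
  B1:  IN={f@B0}  OUT={f@B1}
  B2:  IN={f@B1}  OUT={a@B2, c@B2, f@B1}
  B3:  IN={a@B2, c@B2, f@B0, f@B1}  OUT={a@B3, c@B2, e@B3, f@B0, f@B1}
  B4:  IN={a@B3, c@B2, e@B3, f@B0, f@B1}  OUT={a@B3, b@B4, c@B2, e@B3, f@B0, f@B1}
  B5:  IN={a@B3, a@B5, b@B4, c@B2, c@B7, d@B7, e@B3, e@B7, f@B0, f@B1, f@B6}  OUT={a@B5, b@B4, c@B2, c@B7, d@B7, e@B5, f@B5}
  B6:  IN={a@B5, b@B4, c@B2, c@B7, d@B7, e@B5, f@B0, f@B5}  OUT={a@B5, b@B4, c@B2, c@B7, d@B6, e@B6, f@B6}
  B7:  IN={a@B5, b@B4, c@B2, c@B7, d@B6, e@B6, f@B6}  OUT={a@B5, b@B4, c@B7, d@B7, e@B7, f@B6}
  B8:  IN={a@B5, b@B4, c@B7, d@B7, e@B7, f@B0, f@B6}  OUT={a@B5, b@B4, c@B8, d@B7, e@B7, f@B0, f@B6}

Merge at B3: IN[B3] = OUT[B0] ⊔ OUT[B2] = {a@B2, c@B2, f@B0, f@B1}
Applying B3's transfer function to that IN value gives OUT[B3] (row B3 above).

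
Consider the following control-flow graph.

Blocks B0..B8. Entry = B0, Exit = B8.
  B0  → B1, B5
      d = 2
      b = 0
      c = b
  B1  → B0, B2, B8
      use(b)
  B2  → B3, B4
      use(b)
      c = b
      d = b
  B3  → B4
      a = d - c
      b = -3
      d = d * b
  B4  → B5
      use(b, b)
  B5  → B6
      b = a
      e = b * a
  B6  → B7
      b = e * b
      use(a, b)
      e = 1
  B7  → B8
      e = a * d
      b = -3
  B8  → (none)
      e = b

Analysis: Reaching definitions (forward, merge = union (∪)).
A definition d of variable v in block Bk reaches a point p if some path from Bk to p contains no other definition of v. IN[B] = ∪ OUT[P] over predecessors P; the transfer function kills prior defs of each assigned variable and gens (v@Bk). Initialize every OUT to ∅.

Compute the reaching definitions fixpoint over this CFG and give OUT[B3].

Converged values:
  B0: | IN={b@B0, c@B0, d@B0} | OUT={b@B0, c@B0, d@B0}
  B1: | IN={b@B0, c@B0, d@B0} | OUT={b@B0, c@B0, d@B0}
  B2: | IN={b@B0, c@B0, d@B0} | OUT={b@B0, c@B2, d@B2}
  B3: | IN={b@B0, c@B2, d@B2} | OUT={a@B3, b@B3, c@B2, d@B3}
  B4: | IN={a@B3, b@B0, b@B3, c@B2, d@B2, d@B3} | OUT={a@B3, b@B0, b@B3, c@B2, d@B2, d@B3}
  B5: | IN={a@B3, b@B0, b@B3, c@B0, c@B2, d@B0, d@B2, d@B3} | OUT={a@B3, b@B5, c@B0, c@B2, d@B0, d@B2, d@B3, e@B5}
  B6: | IN={a@B3, b@B5, c@B0, c@B2, d@B0, d@B2, d@B3, e@B5} | OUT={a@B3, b@B6, c@B0, c@B2, d@B0, d@B2, d@B3, e@B6}
  B7: | IN={a@B3, b@B6, c@B0, c@B2, d@B0, d@B2, d@B3, e@B6} | OUT={a@B3, b@B7, c@B0, c@B2, d@B0, d@B2, d@B3, e@B7}
  B8: | IN={a@B3, b@B0, b@B7, c@B0, c@B2, d@B0, d@B2, d@B3, e@B7} | OUT={a@B3, b@B0, b@B7, c@B0, c@B2, d@B0, d@B2, d@B3, e@B8}

Merge at B3: IN[B3] = OUT[B2] = {b@B0, c@B2, d@B2}
Applying B3's transfer function to that IN value gives OUT[B3] (row B3 above).

Answer: {a@B3, b@B3, c@B2, d@B3}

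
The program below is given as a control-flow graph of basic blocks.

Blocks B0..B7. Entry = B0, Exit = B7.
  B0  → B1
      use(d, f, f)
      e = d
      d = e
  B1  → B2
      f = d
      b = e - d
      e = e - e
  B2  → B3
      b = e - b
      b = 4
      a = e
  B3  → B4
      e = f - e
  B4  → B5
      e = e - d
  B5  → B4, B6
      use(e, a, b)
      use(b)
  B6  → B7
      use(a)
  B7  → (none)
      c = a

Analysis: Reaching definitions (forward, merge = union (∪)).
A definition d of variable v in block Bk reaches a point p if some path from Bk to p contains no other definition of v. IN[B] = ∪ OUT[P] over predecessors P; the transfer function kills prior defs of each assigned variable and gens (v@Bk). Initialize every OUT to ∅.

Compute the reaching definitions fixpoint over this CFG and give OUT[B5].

Converged values:
  B0:  IN={}  OUT={d@B0, e@B0}
  B1:  IN={d@B0, e@B0}  OUT={b@B1, d@B0, e@B1, f@B1}
  B2:  IN={b@B1, d@B0, e@B1, f@B1}  OUT={a@B2, b@B2, d@B0, e@B1, f@B1}
  B3:  IN={a@B2, b@B2, d@B0, e@B1, f@B1}  OUT={a@B2, b@B2, d@B0, e@B3, f@B1}
  B4:  IN={a@B2, b@B2, d@B0, e@B3, e@B4, f@B1}  OUT={a@B2, b@B2, d@B0, e@B4, f@B1}
  B5:  IN={a@B2, b@B2, d@B0, e@B4, f@B1}  OUT={a@B2, b@B2, d@B0, e@B4, f@B1}
  B6:  IN={a@B2, b@B2, d@B0, e@B4, f@B1}  OUT={a@B2, b@B2, d@B0, e@B4, f@B1}
  B7:  IN={a@B2, b@B2, d@B0, e@B4, f@B1}  OUT={a@B2, b@B2, c@B7, d@B0, e@B4, f@B1}

Merge at B5: IN[B5] = OUT[B4] = {a@B2, b@B2, d@B0, e@B4, f@B1}
Applying B5's transfer function to that IN value gives OUT[B5] (row B5 above).

Answer: {a@B2, b@B2, d@B0, e@B4, f@B1}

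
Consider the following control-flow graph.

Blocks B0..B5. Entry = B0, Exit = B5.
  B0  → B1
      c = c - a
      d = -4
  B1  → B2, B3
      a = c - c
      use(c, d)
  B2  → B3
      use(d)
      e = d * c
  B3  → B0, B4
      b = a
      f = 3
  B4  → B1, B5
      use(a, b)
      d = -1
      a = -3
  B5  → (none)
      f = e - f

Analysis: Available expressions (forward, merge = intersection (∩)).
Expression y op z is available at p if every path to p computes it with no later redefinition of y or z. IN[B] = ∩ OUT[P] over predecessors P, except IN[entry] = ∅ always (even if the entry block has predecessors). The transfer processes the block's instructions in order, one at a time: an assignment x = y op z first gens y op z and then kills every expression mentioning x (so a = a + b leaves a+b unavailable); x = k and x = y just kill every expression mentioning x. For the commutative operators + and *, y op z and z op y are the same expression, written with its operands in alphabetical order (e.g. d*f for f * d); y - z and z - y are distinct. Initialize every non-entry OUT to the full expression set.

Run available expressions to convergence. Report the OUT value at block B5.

Fixpoint table:
  B0:   IN={}   OUT={}
  B1:   IN={}   OUT={c-c}
  B2:   IN={c-c}   OUT={c*d, c-c}
  B3:   IN={c-c}   OUT={c-c}
  B4:   IN={c-c}   OUT={c-c}
  B5:   IN={c-c}   OUT={c-c}

Merge at B5: IN[B5] = OUT[B4] = {c-c}
Applying B5's transfer function to that IN value gives OUT[B5] (row B5 above).

Answer: {c-c}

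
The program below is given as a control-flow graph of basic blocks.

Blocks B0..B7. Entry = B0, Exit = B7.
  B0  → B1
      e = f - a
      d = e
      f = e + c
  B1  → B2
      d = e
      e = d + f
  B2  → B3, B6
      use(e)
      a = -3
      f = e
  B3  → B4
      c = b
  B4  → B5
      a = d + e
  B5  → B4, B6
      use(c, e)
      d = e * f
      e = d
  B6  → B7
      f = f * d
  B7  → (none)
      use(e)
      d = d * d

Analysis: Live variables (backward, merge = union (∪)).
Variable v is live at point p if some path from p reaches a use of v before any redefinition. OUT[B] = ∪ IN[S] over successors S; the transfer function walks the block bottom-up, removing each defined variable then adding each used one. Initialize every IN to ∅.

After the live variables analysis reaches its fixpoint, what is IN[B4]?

Answer: {c, d, e, f}

Working:
Fixpoint table:
  B0:  IN={a, b, c, f}  OUT={b, e, f}
  B1:  IN={b, e, f}  OUT={b, d, e}
  B2:  IN={b, d, e}  OUT={b, d, e, f}
  B3:  IN={b, d, e, f}  OUT={c, d, e, f}
  B4:  IN={c, d, e, f}  OUT={c, e, f}
  B5:  IN={c, e, f}  OUT={c, d, e, f}
  B6:  IN={d, e, f}  OUT={d, e}
  B7:  IN={d, e}  OUT={}

Merge at B4: OUT[B4] = IN[B5] = {c, e, f}
Applying B4's transfer function to that OUT value gives IN[B4] (row B4 above).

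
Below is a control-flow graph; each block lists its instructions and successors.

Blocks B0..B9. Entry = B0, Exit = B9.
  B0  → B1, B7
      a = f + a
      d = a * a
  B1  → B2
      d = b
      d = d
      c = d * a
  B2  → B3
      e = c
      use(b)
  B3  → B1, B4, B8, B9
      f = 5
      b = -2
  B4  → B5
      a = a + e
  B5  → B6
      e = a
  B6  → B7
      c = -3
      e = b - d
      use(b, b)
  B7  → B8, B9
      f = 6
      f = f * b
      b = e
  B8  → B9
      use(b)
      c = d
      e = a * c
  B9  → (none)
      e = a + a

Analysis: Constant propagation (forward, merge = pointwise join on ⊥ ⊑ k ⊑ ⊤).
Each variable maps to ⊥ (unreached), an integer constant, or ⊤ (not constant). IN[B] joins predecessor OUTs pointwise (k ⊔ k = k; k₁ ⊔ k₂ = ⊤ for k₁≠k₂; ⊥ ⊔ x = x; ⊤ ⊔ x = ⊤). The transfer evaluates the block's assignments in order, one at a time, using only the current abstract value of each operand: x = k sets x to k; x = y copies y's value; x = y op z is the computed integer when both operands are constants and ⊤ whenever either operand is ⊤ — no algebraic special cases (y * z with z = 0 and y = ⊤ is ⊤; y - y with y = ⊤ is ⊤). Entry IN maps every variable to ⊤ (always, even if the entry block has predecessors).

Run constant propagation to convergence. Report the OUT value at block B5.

Fixpoint table:
  B0: | IN=(all ⊤) | OUT=(all ⊤)
  B1: | IN=(all ⊤) | OUT=(all ⊤)
  B2: | IN=(all ⊤) | OUT=(all ⊤)
  B3: | IN=(all ⊤) | OUT={b:-2, f:5; rest ⊤}
  B4: | IN={b:-2, f:5; rest ⊤} | OUT={b:-2, f:5; rest ⊤}
  B5: | IN={b:-2, f:5; rest ⊤} | OUT={b:-2, f:5; rest ⊤}
  B6: | IN={b:-2, f:5; rest ⊤} | OUT={b:-2, c:-3, f:5; rest ⊤}
  B7: | IN=(all ⊤) | OUT=(all ⊤)
  B8: | IN=(all ⊤) | OUT=(all ⊤)
  B9: | IN=(all ⊤) | OUT=(all ⊤)

Merge at B5: IN[B5] = OUT[B4] = {a: ⊤, b: -2, c: ⊤, d: ⊤, e: ⊤, f: 5}
Applying B5's transfer function to that IN value gives OUT[B5] (row B5 above).

Answer: {a: ⊤, b: -2, c: ⊤, d: ⊤, e: ⊤, f: 5}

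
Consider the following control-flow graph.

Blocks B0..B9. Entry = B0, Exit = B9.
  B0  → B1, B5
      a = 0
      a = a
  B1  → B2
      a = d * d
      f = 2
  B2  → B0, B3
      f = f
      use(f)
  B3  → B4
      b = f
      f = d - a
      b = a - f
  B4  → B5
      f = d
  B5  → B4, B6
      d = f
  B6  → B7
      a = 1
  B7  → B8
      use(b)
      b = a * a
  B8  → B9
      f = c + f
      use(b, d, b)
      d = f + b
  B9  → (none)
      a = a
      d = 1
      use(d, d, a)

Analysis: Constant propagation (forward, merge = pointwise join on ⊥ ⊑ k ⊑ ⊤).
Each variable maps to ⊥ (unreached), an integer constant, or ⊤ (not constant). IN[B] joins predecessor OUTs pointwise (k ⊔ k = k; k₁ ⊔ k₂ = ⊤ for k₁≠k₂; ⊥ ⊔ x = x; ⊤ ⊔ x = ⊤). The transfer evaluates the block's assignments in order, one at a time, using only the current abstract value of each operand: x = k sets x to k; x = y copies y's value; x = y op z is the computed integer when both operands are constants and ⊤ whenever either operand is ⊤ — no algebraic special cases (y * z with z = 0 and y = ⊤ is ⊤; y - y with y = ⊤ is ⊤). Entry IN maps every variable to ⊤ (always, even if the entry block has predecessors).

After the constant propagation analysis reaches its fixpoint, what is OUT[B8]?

Answer: {a: 1, b: 1, c: ⊤, d: ⊤, e: ⊤, f: ⊤}

Derivation:
Per-block solution:
  B0:   IN=(all ⊤)   OUT={a:0; rest ⊤}
  B1:   IN={a:0; rest ⊤}   OUT={f:2; rest ⊤}
  B2:   IN={f:2; rest ⊤}   OUT={f:2; rest ⊤}
  B3:   IN={f:2; rest ⊤}   OUT=(all ⊤)
  B4:   IN=(all ⊤)   OUT=(all ⊤)
  B5:   IN=(all ⊤)   OUT=(all ⊤)
  B6:   IN=(all ⊤)   OUT={a:1; rest ⊤}
  B7:   IN={a:1; rest ⊤}   OUT={a:1, b:1; rest ⊤}
  B8:   IN={a:1, b:1; rest ⊤}   OUT={a:1, b:1; rest ⊤}
  B9:   IN={a:1, b:1; rest ⊤}   OUT={a:1, b:1, d:1; rest ⊤}

Merge at B8: IN[B8] = OUT[B7] = {a: 1, b: 1, c: ⊤, d: ⊤, e: ⊤, f: ⊤}
Applying B8's transfer function to that IN value gives OUT[B8] (row B8 above).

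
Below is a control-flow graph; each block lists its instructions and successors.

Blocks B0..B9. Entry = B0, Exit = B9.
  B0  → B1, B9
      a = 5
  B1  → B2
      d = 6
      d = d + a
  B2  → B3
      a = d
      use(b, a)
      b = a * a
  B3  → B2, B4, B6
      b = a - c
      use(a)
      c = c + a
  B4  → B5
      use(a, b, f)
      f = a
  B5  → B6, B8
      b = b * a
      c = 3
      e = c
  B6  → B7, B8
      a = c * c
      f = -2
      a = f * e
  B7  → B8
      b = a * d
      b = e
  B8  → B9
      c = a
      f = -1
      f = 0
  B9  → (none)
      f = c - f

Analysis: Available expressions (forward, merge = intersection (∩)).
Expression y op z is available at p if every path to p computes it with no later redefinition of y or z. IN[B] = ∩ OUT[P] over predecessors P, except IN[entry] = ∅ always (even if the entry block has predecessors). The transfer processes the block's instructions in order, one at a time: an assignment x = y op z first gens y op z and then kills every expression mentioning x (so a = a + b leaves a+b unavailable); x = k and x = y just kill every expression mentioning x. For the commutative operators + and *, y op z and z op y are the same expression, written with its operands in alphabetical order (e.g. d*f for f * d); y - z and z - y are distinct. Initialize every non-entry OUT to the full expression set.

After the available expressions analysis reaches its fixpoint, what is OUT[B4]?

Answer: {a*a}

Working:
Converged values:
  B0:   IN={}   OUT={}
  B1:   IN={}   OUT={}
  B2:   IN={}   OUT={a*a}
  B3:   IN={a*a}   OUT={a*a}
  B4:   IN={a*a}   OUT={a*a}
  B5:   IN={a*a}   OUT={a*a}
  B6:   IN={a*a}   OUT={c*c, e*f}
  B7:   IN={c*c, e*f}   OUT={a*d, c*c, e*f}
  B8:   IN={}   OUT={}
  B9:   IN={}   OUT={}

Merge at B4: IN[B4] = OUT[B3] = {a*a}
Applying B4's transfer function to that IN value gives OUT[B4] (row B4 above).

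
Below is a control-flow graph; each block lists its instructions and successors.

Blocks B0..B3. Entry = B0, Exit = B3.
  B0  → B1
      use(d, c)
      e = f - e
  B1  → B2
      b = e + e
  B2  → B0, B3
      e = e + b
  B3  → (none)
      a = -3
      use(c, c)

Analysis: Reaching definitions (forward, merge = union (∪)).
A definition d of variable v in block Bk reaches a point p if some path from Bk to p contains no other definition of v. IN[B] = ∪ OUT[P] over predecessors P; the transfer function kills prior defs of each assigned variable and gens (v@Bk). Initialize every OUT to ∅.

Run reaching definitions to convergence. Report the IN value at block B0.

Per-block solution:
  B0: | IN={b@B1, e@B2} | OUT={b@B1, e@B0}
  B1: | IN={b@B1, e@B0} | OUT={b@B1, e@B0}
  B2: | IN={b@B1, e@B0} | OUT={b@B1, e@B2}
  B3: | IN={b@B1, e@B2} | OUT={a@B3, b@B1, e@B2}

Merge at B0 (entry node, so the boundary value {} is joined with the incoming edge(s)): IN[B0] = {} ⊔ OUT[B2] = {b@B1, e@B2}

Answer: {b@B1, e@B2}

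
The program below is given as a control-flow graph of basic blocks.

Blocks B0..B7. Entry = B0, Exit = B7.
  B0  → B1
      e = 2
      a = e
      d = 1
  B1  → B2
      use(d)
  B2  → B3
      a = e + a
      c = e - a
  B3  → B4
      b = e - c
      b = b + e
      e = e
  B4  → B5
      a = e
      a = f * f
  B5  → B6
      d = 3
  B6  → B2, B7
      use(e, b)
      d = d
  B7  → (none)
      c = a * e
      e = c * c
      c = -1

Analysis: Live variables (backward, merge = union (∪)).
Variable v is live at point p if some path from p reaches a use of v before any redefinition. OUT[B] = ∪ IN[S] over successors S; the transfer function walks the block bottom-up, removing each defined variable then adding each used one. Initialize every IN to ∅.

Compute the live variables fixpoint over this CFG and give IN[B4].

Per-block solution:
  B0: | IN={f} | OUT={a, d, e, f}
  B1: | IN={a, d, e, f} | OUT={a, e, f}
  B2: | IN={a, e, f} | OUT={c, e, f}
  B3: | IN={c, e, f} | OUT={b, e, f}
  B4: | IN={b, e, f} | OUT={a, b, e, f}
  B5: | IN={a, b, e, f} | OUT={a, b, d, e, f}
  B6: | IN={a, b, d, e, f} | OUT={a, e, f}
  B7: | IN={a, e} | OUT={}

Merge at B4: OUT[B4] = IN[B5] = {a, b, e, f}
Applying B4's transfer function to that OUT value gives IN[B4] (row B4 above).

Answer: {b, e, f}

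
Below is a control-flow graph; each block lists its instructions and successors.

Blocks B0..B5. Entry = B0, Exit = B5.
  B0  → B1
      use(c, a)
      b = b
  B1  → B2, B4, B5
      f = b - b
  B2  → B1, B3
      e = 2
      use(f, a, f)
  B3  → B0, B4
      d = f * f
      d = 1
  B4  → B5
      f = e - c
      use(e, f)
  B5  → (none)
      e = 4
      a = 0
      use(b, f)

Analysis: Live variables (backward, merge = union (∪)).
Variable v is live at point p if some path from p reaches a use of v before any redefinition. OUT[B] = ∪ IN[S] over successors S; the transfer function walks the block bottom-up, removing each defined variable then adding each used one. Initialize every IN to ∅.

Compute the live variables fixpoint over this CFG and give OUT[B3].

Answer: {a, b, c, e}

Working:
Converged values:
  B0:  IN={a, b, c, e}  OUT={a, b, c, e}
  B1:  IN={a, b, c, e}  OUT={a, b, c, e, f}
  B2:  IN={a, b, c, f}  OUT={a, b, c, e, f}
  B3:  IN={a, b, c, e, f}  OUT={a, b, c, e}
  B4:  IN={b, c, e}  OUT={b, f}
  B5:  IN={b, f}  OUT={}

Merge at B3: OUT[B3] = IN[B0] ⊔ IN[B4] = {a, b, c, e}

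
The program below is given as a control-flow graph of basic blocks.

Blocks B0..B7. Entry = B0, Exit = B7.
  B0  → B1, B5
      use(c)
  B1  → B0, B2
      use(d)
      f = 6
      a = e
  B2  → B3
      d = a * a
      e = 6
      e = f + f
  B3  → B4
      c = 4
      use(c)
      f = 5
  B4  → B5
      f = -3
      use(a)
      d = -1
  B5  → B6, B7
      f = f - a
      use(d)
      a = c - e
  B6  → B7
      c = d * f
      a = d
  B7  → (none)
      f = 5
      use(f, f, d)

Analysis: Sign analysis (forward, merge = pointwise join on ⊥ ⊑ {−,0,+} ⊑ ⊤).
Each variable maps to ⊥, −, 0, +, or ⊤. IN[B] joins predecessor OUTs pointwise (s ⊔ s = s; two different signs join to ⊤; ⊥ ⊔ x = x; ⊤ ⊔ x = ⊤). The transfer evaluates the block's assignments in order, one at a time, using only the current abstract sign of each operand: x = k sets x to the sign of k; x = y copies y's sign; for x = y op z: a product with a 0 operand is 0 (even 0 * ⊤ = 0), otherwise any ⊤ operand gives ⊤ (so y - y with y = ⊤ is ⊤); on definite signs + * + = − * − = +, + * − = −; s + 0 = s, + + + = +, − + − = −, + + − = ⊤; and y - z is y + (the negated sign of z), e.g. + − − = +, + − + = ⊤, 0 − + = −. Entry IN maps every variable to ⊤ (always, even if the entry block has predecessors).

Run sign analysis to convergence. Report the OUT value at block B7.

Answer: {a: ⊤, b: ⊤, c: ⊤, d: ⊤, e: ⊤, f: +}

Trace:
Per-block solution:
  B0: | IN=(all ⊤) | OUT=(all ⊤)
  B1: | IN=(all ⊤) | OUT={f:+; rest ⊤}
  B2: | IN={f:+; rest ⊤} | OUT={e:+, f:+; rest ⊤}
  B3: | IN={e:+, f:+; rest ⊤} | OUT={c:+, e:+, f:+; rest ⊤}
  B4: | IN={c:+, e:+, f:+; rest ⊤} | OUT={c:+, d:-, e:+, f:-; rest ⊤}
  B5: | IN=(all ⊤) | OUT=(all ⊤)
  B6: | IN=(all ⊤) | OUT=(all ⊤)
  B7: | IN=(all ⊤) | OUT={f:+; rest ⊤}

Merge at B7: IN[B7] = OUT[B5] ⊔ OUT[B6] = {a: ⊤, b: ⊤, c: ⊤, d: ⊤, e: ⊤, f: ⊤}
Applying B7's transfer function to that IN value gives OUT[B7] (row B7 above).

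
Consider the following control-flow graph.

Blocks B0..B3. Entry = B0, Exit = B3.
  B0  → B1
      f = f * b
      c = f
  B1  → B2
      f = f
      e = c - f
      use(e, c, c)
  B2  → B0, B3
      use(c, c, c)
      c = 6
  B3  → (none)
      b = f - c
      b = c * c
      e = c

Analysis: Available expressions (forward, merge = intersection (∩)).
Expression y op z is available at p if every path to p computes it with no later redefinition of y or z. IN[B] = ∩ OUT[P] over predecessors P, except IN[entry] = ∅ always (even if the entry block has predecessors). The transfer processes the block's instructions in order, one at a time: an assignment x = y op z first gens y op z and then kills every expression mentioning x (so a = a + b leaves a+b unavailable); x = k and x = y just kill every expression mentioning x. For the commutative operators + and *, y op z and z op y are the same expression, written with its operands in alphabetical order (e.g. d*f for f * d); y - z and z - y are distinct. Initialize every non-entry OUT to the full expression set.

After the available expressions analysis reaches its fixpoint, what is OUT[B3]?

Per-block solution:
  B0:  IN={}  OUT={}
  B1:  IN={}  OUT={c-f}
  B2:  IN={c-f}  OUT={}
  B3:  IN={}  OUT={c*c, f-c}

Merge at B3: IN[B3] = OUT[B2] = {}
Applying B3's transfer function to that IN value gives OUT[B3] (row B3 above).

Answer: {c*c, f-c}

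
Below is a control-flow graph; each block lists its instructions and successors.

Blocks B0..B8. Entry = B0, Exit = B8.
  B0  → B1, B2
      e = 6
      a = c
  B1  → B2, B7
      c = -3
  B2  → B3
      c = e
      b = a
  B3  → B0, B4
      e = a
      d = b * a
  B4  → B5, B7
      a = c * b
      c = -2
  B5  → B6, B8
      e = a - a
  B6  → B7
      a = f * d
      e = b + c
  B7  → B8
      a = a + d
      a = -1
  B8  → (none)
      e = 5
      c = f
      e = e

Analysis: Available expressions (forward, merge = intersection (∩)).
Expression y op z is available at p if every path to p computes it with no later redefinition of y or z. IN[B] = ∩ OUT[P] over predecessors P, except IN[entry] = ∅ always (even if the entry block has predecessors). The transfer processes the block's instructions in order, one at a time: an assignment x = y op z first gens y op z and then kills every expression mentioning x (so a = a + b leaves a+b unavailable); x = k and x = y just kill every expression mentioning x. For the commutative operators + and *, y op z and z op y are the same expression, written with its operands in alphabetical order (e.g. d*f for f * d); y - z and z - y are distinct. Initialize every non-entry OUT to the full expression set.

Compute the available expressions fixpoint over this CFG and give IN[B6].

Answer: {a-a}

Trace:
Fixpoint table:
  B0:   IN={}   OUT={}
  B1:   IN={}   OUT={}
  B2:   IN={}   OUT={}
  B3:   IN={}   OUT={a*b}
  B4:   IN={a*b}   OUT={}
  B5:   IN={}   OUT={a-a}
  B6:   IN={a-a}   OUT={b+c, d*f}
  B7:   IN={}   OUT={}
  B8:   IN={}   OUT={}

Merge at B6: IN[B6] = OUT[B5] = {a-a}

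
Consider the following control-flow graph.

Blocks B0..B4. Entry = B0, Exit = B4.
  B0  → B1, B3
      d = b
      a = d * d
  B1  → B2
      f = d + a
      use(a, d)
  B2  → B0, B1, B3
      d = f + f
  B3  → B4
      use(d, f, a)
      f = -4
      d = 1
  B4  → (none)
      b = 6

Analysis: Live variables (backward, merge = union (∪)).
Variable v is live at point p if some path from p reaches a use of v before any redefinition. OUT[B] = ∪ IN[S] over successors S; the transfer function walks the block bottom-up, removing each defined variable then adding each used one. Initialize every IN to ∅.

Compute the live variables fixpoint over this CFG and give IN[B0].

Fixpoint table:
  B0: | IN={b, f} | OUT={a, b, d, f}
  B1: | IN={a, b, d} | OUT={a, b, f}
  B2: | IN={a, b, f} | OUT={a, b, d, f}
  B3: | IN={a, d, f} | OUT={}
  B4: | IN={} | OUT={}

Merge at B0: OUT[B0] = IN[B1] ⊔ IN[B3] = {a, b, d, f}
Applying B0's transfer function to that OUT value gives IN[B0] (row B0 above).

Answer: {b, f}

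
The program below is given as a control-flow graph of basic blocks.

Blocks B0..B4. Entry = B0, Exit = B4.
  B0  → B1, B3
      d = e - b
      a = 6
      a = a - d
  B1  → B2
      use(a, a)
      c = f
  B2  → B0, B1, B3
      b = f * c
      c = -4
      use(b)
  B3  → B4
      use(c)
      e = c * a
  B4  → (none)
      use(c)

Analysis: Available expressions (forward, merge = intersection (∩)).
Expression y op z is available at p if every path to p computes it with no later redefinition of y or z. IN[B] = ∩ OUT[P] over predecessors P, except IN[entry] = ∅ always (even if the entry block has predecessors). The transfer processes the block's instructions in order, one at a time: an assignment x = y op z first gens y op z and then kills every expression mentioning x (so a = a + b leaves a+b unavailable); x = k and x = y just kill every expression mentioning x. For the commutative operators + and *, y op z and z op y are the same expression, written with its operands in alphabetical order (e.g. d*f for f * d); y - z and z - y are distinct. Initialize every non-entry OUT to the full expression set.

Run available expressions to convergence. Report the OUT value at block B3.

Answer: {a*c}

Working:
Per-block solution:
  B0:   IN={}   OUT={e-b}
  B1:   IN={}   OUT={}
  B2:   IN={}   OUT={}
  B3:   IN={}   OUT={a*c}
  B4:   IN={a*c}   OUT={a*c}

Merge at B3: IN[B3] = OUT[B0] ∩ OUT[B2] = {}
Applying B3's transfer function to that IN value gives OUT[B3] (row B3 above).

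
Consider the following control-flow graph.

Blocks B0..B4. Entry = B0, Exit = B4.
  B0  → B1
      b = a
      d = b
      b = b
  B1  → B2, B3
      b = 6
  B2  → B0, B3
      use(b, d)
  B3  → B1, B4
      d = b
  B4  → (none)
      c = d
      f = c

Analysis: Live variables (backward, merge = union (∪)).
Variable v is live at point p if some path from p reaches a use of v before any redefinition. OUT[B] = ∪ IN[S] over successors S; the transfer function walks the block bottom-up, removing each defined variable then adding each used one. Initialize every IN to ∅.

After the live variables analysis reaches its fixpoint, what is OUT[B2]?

Answer: {a, b}

Derivation:
Fixpoint table:
  B0: | IN={a} | OUT={a, d}
  B1: | IN={a, d} | OUT={a, b, d}
  B2: | IN={a, b, d} | OUT={a, b}
  B3: | IN={a, b} | OUT={a, d}
  B4: | IN={d} | OUT={}

Merge at B2: OUT[B2] = IN[B0] ⊔ IN[B3] = {a, b}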